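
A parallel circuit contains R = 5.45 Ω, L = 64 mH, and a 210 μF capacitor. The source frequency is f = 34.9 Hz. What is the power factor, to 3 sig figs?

ω = 2πf = 219.3 rad/s
X_L = ωL = 14.0 Ω
X_C = 1/(ωC) = 21.7 Ω
Parallel: admittances add. Y = 1/R + 1/(jωL) + jωC
Y = (0.183 − j0.0252) S
|Y| = 0.185 S → |Z| = 1/|Y| = 5.40 Ω, ∠Z = −∠Y = 7.82°
cos φ = cos(7.82°) = 0.991

0.991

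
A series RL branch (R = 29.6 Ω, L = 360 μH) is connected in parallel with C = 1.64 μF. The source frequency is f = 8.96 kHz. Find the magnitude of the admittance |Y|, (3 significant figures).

80.0 mS

ω = 2πf = 56300 rad/s
X_L = ωL = 20.3 Ω
X_C = 1/(ωC) = 10.8 Ω
Branch 1 (R+jX_L): Z₁ = 29.6 + j20.3 Ω, |Z₁| = 35.9 Ω
Branch 2 (−jX_C): Z₂ = −j10.8 Ω
Parallel: Z = Z₁Z₂/(Z₁+Z₂), |Z| = 12.5 Ω, ∠Z = -73.3°
|Y| = 1/|Z| = 80.0 mS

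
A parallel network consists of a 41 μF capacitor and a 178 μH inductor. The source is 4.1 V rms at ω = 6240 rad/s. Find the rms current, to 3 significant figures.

X_L = ωL = 1.11 Ω
X_C = 1/(ωC) = 3.91 Ω
Parallel: admittances add. Y = 1/(jωL) + jωC
Y = (0 − j0.644) S
|Y| = 0.644 S → |Z| = 1/|Y| = 1.55 Ω, ∠Z = −∠Y = 90.0°
I = V/|Z| = 4.1/1.55 = 2.64 A

2.64 A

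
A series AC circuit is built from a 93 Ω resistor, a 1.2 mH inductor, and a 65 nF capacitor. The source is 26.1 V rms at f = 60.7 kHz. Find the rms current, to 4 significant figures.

61.04 mA

ω = 2πf = 381400 rad/s
X_L = ωL = 457.7 Ω
X_C = 1/(ωC) = 40.34 Ω
Net reactance X = X_L − X_C = 417.3 Ω
Z = 93.00 + j417.3 Ω
|Z| = √(93.00² + 417.3²) = 427.6 Ω
I = V/|Z| = 26.1/427.6 = 61.04 mA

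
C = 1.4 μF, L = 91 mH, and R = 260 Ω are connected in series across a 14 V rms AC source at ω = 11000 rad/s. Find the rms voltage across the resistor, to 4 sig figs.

X_L = ωL = 1001 Ω
X_C = 1/(ωC) = 64.94 Ω
Net reactance X = X_L − X_C = 936.1 Ω
Z = 260.0 + j936.1 Ω
|Z| = √(260.0² + 936.1²) = 971.5 Ω
I = V/|Z| = 14.41 mA
V_R = I·|Z_R| = 0.01441 × 260.0 = 3.747 V

3.747 V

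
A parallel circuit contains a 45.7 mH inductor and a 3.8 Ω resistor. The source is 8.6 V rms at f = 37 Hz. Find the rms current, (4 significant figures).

ω = 2πf = 232.5 rad/s
X_L = ωL = 10.62 Ω
Parallel: admittances add. Y = 1/R + 1/(jωL)
Y = (0.2632 − j0.09412) S
|Y| = 0.2795 S → |Z| = 1/|Y| = 3.578 Ω, ∠Z = −∠Y = 19.68°
I = V/|Z| = 8.6/3.578 = 2.404 A

2.404 A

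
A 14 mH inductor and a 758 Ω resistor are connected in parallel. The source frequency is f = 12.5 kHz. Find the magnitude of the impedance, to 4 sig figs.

ω = 2πf = 78540 rad/s
X_L = ωL = 1100 Ω
Parallel: admittances add. Y = 1/R + 1/(jωL)
Y = (0.001319 − j0.0009095) S
|Y| = 0.001602 S → |Z| = 1/|Y| = 624.1 Ω, ∠Z = −∠Y = 34.58°

624.1 Ω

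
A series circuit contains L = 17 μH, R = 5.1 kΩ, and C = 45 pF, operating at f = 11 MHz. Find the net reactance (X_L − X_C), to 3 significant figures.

ω = 2πf = 6.912e+07 rad/s
X_L = ωL = 1170 Ω
X_C = 1/(ωC) = 322 Ω
X = 1170 − 322 = 853 Ω

853 Ω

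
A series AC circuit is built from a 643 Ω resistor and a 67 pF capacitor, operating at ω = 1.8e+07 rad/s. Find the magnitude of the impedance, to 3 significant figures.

1050 Ω

X_C = 1/(ωC) = 829 Ω
Z = 643 − j829 Ω
|Z| = √(643² + 829²) = 1050 Ω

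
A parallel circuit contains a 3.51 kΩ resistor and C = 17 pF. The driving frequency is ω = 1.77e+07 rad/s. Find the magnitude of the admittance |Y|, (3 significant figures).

414 μS

X_C = 1/(ωC) = 3320 Ω
Parallel: admittances add. Y = 1/R + jωC
Y = (0.000285 + j0.000301) S
|Y| = 0.000414 S → |Z| = 1/|Y| = 2410 Ω, ∠Z = −∠Y = -46.6°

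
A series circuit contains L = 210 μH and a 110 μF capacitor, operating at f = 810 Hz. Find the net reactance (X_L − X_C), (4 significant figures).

ω = 2πf = 5089 rad/s
X_L = ωL = 1.069 Ω
X_C = 1/(ωC) = 1.786 Ω
X = 1.069 − 1.786 = -0.7175 Ω

-0.7175 Ω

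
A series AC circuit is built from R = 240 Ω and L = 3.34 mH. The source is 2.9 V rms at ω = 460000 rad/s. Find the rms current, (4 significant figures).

1.865 mA

X_L = ωL = 1536 Ω
Z = 240.0 + j1536 Ω
|Z| = √(240.0² + 1536²) = 1555 Ω
I = V/|Z| = 2.9/1555 = 1.865 mA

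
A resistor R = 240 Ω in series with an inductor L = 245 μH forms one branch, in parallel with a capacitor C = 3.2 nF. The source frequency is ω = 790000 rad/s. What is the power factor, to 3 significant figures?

0.982

X_L = ωL = 194 Ω
X_C = 1/(ωC) = 396 Ω
Branch 1 (R+jX_L): Z₁ = 240 + j194 Ω, |Z₁| = 308 Ω
Branch 2 (−jX_C): Z₂ = −j396 Ω
Parallel: Z = Z₁Z₂/(Z₁+Z₂), |Z| = 389 Ω, ∠Z = -11.0°
cos φ = cos(-11.0°) = 0.982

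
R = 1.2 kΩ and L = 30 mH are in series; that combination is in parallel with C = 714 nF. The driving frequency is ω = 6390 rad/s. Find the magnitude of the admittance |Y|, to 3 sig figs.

4.51 mS

X_L = ωL = 192 Ω
X_C = 1/(ωC) = 219 Ω
Branch 1 (R+jX_L): Z₁ = 1200 + j192 Ω, |Z₁| = 1220 Ω
Branch 2 (−jX_C): Z₂ = −j219 Ω
Parallel: Z = Z₁Z₂/(Z₁+Z₂), |Z| = 222 Ω, ∠Z = -79.6°
|Y| = 1/|Z| = 4.51 mS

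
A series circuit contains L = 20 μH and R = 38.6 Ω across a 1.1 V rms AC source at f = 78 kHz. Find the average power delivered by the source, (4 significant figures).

29.45 mW

ω = 2πf = 490100 rad/s
X_L = ωL = 9.802 Ω
Z = 38.60 + j9.802 Ω
|Z| = √(38.60² + 9.802²) = 39.83 Ω
∠Z = arctan(9.802/38.60) = 14.25°
I = V/|Z| = 27.62 mA
P = VI cos φ = 1.1 × 0.02762 × cos(14.25°) = 29.45 mW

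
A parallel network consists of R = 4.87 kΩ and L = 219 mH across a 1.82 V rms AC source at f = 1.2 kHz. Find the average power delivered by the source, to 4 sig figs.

ω = 2πf = 7540 rad/s
X_L = ωL = 1651 Ω
Parallel: admittances add. Y = 1/R + 1/(jωL)
Y = (0.0002053 − j0.0006056) S
|Y| = 0.0006395 S → |Z| = 1/|Y| = 1564 Ω, ∠Z = −∠Y = 71.27°
I = V/|Z| = 1.164 mA
P = VI cos φ = 1.82 × 0.001164 × cos(71.27°) = 680.2 μW

680.2 μW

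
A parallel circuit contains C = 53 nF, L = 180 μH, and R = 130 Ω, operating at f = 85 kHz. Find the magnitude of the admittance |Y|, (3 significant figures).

ω = 2πf = 534100 rad/s
X_L = ωL = 96.1 Ω
X_C = 1/(ωC) = 35.3 Ω
Parallel: admittances add. Y = 1/R + 1/(jωL) + jωC
Y = (0.00769 + j0.0179) S
|Y| = 0.0195 S → |Z| = 1/|Y| = 51.3 Ω, ∠Z = −∠Y = -66.7°

19.5 mS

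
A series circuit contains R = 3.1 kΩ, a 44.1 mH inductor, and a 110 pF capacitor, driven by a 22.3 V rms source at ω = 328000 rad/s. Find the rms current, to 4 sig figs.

X_L = ωL = 14460 Ω
X_C = 1/(ωC) = 27720 Ω
Net reactance X = X_L − X_C = -13250 Ω
Z = 3100 − j13250 Ω
|Z| = √(3100² + 13250²) = 13610 Ω
I = V/|Z| = 22.3/13610 = 1.639 mA

1.639 mA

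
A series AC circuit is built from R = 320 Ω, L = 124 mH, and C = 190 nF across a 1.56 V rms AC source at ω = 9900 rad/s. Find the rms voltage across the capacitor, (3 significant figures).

1.08 V

X_L = ωL = 1230 Ω
X_C = 1/(ωC) = 532 Ω
Net reactance X = X_L − X_C = 696 Ω
Z = 320 + j696 Ω
|Z| = √(320² + 696²) = 766 Ω
I = V/|Z| = 2.04 mA
V_C = I·|Z_C| = 0.00204 × 532 = 1.08 V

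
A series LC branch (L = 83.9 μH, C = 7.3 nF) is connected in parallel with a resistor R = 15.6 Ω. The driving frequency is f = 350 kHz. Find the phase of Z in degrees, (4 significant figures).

ω = 2πf = 2.199e+06 rad/s
X_L = ωL = 184.5 Ω
X_C = 1/(ωC) = 62.29 Ω
Branch 1: Z₁ = R = 15.60 Ω
Branch 2 (series LC): Z₂ = j(X_L − X_C) = j122.2 Ω
Parallel: Z = Z₁Z₂/(Z₁+Z₂), |Z| = 15.47 Ω, ∠Z = 7.274°

7.274°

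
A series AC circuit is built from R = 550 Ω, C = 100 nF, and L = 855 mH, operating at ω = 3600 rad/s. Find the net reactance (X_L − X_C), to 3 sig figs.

X_L = ωL = 3080 Ω
X_C = 1/(ωC) = 2780 Ω
X = 3080 − 2780 = 300 Ω

300 Ω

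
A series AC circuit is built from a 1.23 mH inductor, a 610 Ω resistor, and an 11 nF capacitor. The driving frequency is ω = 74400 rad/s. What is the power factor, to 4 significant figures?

0.4749

X_L = ωL = 91.51 Ω
X_C = 1/(ωC) = 1222 Ω
Net reactance X = X_L − X_C = -1130 Ω
Z = 610.0 − j1130 Ω
|Z| = √(610.0² + 1130²) = 1284 Ω
∠Z = arctan(-1130/610.0) = -61.65°
cos φ = cos(-61.65°) = 0.4749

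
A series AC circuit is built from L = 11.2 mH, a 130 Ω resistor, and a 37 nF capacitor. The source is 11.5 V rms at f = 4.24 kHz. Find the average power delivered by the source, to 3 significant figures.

32.5 mW

ω = 2πf = 26640 rad/s
X_L = ωL = 298 Ω
X_C = 1/(ωC) = 1010 Ω
Net reactance X = X_L − X_C = -716 Ω
Z = 130 − j716 Ω
|Z| = √(130² + 716²) = 728 Ω
∠Z = arctan(-716/130) = -79.7°
I = V/|Z| = 15.8 mA
P = VI cos φ = 11.5 × 0.0158 × cos(-79.7°) = 32.5 mW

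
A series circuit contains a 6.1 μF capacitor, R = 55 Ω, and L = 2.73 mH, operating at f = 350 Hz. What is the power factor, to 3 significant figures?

0.626

ω = 2πf = 2199 rad/s
X_L = ωL = 6.00 Ω
X_C = 1/(ωC) = 74.5 Ω
Net reactance X = X_L − X_C = -68.5 Ω
Z = 55.0 − j68.5 Ω
|Z| = √(55.0² + 68.5²) = 87.9 Ω
∠Z = arctan(-68.5/55.0) = -51.3°
cos φ = cos(-51.3°) = 0.626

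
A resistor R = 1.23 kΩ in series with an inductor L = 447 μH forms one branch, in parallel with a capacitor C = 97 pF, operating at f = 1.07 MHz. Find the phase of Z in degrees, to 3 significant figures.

ω = 2πf = 6.723e+06 rad/s
X_L = ωL = 3010 Ω
X_C = 1/(ωC) = 1530 Ω
Branch 1 (R+jX_L): Z₁ = 1230 + j3010 Ω, |Z₁| = 3250 Ω
Branch 2 (−jX_C): Z₂ = −j1530 Ω
Parallel: Z = Z₁Z₂/(Z₁+Z₂), |Z| = 2600 Ω, ∠Z = -72.4°

-72.4°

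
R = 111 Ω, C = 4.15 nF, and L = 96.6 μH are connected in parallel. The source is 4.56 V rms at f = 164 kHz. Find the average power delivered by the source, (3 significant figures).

187 mW

ω = 2πf = 1.03e+06 rad/s
X_L = ωL = 99.5 Ω
X_C = 1/(ωC) = 234 Ω
Parallel: admittances add. Y = 1/R + 1/(jωL) + jωC
Y = (0.00901 − j0.00577) S
|Y| = 0.0107 S → |Z| = 1/|Y| = 93.5 Ω, ∠Z = −∠Y = 32.6°
I = V/|Z| = 48.8 mA
P = VI cos φ = 4.56 × 0.0488 × cos(32.6°) = 187 mW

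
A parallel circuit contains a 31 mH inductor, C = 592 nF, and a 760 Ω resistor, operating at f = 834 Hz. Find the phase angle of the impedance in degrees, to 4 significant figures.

66.69°

ω = 2πf = 5240 rad/s
X_L = ωL = 162.4 Ω
X_C = 1/(ωC) = 322.4 Ω
Parallel: admittances add. Y = 1/R + 1/(jωL) + jωC
Y = (0.001316 − j0.003054) S
|Y| = 0.003325 S → |Z| = 1/|Y| = 300.7 Ω, ∠Z = −∠Y = 66.69°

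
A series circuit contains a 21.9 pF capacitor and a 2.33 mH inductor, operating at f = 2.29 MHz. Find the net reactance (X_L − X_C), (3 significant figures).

30400 Ω

ω = 2πf = 1.439e+07 rad/s
X_L = ωL = 33500 Ω
X_C = 1/(ωC) = 3170 Ω
X = 33500 − 3170 = 30400 Ω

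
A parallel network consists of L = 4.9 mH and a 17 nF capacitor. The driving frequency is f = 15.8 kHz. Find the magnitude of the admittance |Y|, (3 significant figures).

368 μS

ω = 2πf = 99270 rad/s
X_L = ωL = 486 Ω
X_C = 1/(ωC) = 593 Ω
Parallel: admittances add. Y = 1/(jωL) + jωC
Y = (0 − j0.000368) S
|Y| = 0.000368 S → |Z| = 1/|Y| = 2720 Ω, ∠Z = −∠Y = 90.0°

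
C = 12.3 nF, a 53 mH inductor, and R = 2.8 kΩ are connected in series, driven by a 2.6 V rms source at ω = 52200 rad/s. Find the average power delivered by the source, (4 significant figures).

2.035 mW

X_L = ωL = 2767 Ω
X_C = 1/(ωC) = 1557 Ω
Net reactance X = X_L − X_C = 1209 Ω
Z = 2800 + j1209 Ω
|Z| = √(2800² + 1209²) = 3050 Ω
∠Z = arctan(1209/2800) = 23.36°
I = V/|Z| = 852.5 μA
P = VI cos φ = 2.6 × 0.0008525 × cos(23.36°) = 2.035 mW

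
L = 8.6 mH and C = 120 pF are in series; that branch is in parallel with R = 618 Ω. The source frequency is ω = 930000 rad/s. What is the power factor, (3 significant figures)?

0.841

X_L = ωL = 8000 Ω
X_C = 1/(ωC) = 8960 Ω
Branch 1: Z₁ = R = 618 Ω
Branch 2 (series LC): Z₂ = j(X_L − X_C) = −j963 Ω
Parallel: Z = Z₁Z₂/(Z₁+Z₂), |Z| = 520 Ω, ∠Z = -32.7°
cos φ = cos(-32.7°) = 0.841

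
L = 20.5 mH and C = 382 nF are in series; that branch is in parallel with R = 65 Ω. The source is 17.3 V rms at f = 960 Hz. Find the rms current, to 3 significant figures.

ω = 2πf = 6032 rad/s
X_L = ωL = 124 Ω
X_C = 1/(ωC) = 434 Ω
Branch 1: Z₁ = R = 65.0 Ω
Branch 2 (series LC): Z₂ = j(X_L − X_C) = −j310 Ω
Parallel: Z = Z₁Z₂/(Z₁+Z₂), |Z| = 63.6 Ω, ∠Z = -11.8°
I = V/|Z| = 17.3/63.6 = 272 mA

272 mA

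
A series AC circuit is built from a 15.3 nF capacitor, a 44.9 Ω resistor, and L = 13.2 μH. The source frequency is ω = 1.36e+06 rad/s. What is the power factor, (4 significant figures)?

0.8306

X_L = ωL = 17.95 Ω
X_C = 1/(ωC) = 48.06 Ω
Net reactance X = X_L − X_C = -30.11 Ω
Z = 44.90 − j30.11 Ω
|Z| = √(44.90² + 30.11²) = 54.06 Ω
∠Z = arctan(-30.11/44.90) = -33.84°
cos φ = cos(-33.84°) = 0.8306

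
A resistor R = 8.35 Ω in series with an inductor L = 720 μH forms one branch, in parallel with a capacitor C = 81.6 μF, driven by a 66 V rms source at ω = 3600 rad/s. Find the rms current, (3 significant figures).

X_L = ωL = 2.59 Ω
X_C = 1/(ωC) = 3.40 Ω
Branch 1 (R+jX_L): Z₁ = 8.35 + j2.59 Ω, |Z₁| = 8.74 Ω
Branch 2 (−jX_C): Z₂ = −j3.40 Ω
Parallel: Z = Z₁Z₂/(Z₁+Z₂), |Z| = 3.55 Ω, ∠Z = -67.2°
I = V/|Z| = 66/3.55 = 18.6 A

18.6 A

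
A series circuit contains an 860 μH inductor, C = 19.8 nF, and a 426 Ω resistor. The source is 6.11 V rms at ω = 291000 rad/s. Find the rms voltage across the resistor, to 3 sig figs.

X_L = ωL = 250 Ω
X_C = 1/(ωC) = 174 Ω
Net reactance X = X_L − X_C = 76.7 Ω
Z = 426 + j76.7 Ω
|Z| = √(426² + 76.7²) = 433 Ω
I = V/|Z| = 14.1 mA
V_R = I·|Z_R| = 0.0141 × 426 = 6.01 V

6.01 V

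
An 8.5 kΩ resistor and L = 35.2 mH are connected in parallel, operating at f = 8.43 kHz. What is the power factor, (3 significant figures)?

0.214

ω = 2πf = 52970 rad/s
X_L = ωL = 1860 Ω
Parallel: admittances add. Y = 1/R + 1/(jωL)
Y = (0.000118 − j0.000536) S
|Y| = 0.000549 S → |Z| = 1/|Y| = 1820 Ω, ∠Z = −∠Y = 77.6°
cos φ = cos(77.6°) = 0.214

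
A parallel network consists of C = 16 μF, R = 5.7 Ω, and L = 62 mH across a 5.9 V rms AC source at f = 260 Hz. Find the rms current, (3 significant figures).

ω = 2πf = 1634 rad/s
X_L = ωL = 101 Ω
X_C = 1/(ωC) = 38.3 Ω
Parallel: admittances add. Y = 1/R + 1/(jωL) + jωC
Y = (0.175 + j0.0163) S
|Y| = 0.176 S → |Z| = 1/|Y| = 5.68 Ω, ∠Z = −∠Y = -5.30°
I = V/|Z| = 5.9/5.68 = 1.04 A

1.04 A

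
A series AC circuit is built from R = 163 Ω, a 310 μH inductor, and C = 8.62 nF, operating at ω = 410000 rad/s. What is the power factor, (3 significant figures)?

0.723

X_L = ωL = 127 Ω
X_C = 1/(ωC) = 283 Ω
Net reactance X = X_L − X_C = -156 Ω
Z = 163 − j156 Ω
|Z| = √(163² + 156²) = 226 Ω
∠Z = arctan(-156/163) = -43.7°
cos φ = cos(-43.7°) = 0.723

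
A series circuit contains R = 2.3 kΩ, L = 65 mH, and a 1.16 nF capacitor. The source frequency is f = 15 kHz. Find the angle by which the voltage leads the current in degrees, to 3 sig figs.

-52.7°

ω = 2πf = 94250 rad/s
X_L = ωL = 6130 Ω
X_C = 1/(ωC) = 9150 Ω
Net reactance X = X_L − X_C = -3020 Ω
Z = 2300 − j3020 Ω
|Z| = √(2300² + 3020²) = 3800 Ω
∠Z = arctan(-3020/2300) = -52.7°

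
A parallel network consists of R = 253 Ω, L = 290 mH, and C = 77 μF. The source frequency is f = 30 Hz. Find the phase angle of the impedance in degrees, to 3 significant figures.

43.7°

ω = 2πf = 188.5 rad/s
X_L = ωL = 54.7 Ω
X_C = 1/(ωC) = 68.9 Ω
Parallel: admittances add. Y = 1/R + 1/(jωL) + jωC
Y = (0.00395 − j0.00378) S
|Y| = 0.00547 S → |Z| = 1/|Y| = 183 Ω, ∠Z = −∠Y = 43.7°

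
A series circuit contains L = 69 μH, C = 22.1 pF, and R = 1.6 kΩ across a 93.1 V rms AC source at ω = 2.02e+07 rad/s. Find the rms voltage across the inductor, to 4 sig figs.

X_L = ωL = 1394 Ω
X_C = 1/(ωC) = 2240 Ω
Net reactance X = X_L − X_C = -846.2 Ω
Z = 1600 − j846.2 Ω
|Z| = √(1600² + 846.2²) = 1810 Ω
I = V/|Z| = 51.44 mA
V_L = I·|Z_L| = 0.05144 × 1394 = 71.69 V

71.69 V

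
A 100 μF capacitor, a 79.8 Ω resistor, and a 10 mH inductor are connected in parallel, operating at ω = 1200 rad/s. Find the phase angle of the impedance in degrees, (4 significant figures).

X_L = ωL = 12.00 Ω
X_C = 1/(ωC) = 8.333 Ω
Parallel: admittances add. Y = 1/R + 1/(jωL) + jωC
Y = (0.01253 + j0.03667) S
|Y| = 0.03875 S → |Z| = 1/|Y| = 25.81 Ω, ∠Z = −∠Y = -71.13°

-71.13°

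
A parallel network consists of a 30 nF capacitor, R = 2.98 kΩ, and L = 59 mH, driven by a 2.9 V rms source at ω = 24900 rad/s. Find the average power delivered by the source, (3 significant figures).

2.82 mW

X_L = ωL = 1470 Ω
X_C = 1/(ωC) = 1340 Ω
Parallel: admittances add. Y = 1/R + 1/(jωL) + jωC
Y = (0.000336 + j6.63e-05) S
|Y| = 0.000342 S → |Z| = 1/|Y| = 2920 Ω, ∠Z = −∠Y = -11.2°
I = V/|Z| = 992 μA
P = VI cos φ = 2.9 × 0.000992 × cos(-11.2°) = 2.82 mW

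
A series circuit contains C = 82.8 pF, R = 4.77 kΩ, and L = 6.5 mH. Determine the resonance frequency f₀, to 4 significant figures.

216.9 kHz

ω₀ = 1/√(LC) = 1/√(0.0065 × 8.28e-11) = 1.363e+06 rad/s
f₀ = ω₀/(2π) = 216.9 kHz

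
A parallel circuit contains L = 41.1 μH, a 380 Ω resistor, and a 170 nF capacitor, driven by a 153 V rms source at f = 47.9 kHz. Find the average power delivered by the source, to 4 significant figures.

61.60 W

ω = 2πf = 301000 rad/s
X_L = ωL = 12.37 Ω
X_C = 1/(ωC) = 19.55 Ω
Parallel: admittances add. Y = 1/R + 1/(jωL) + jωC
Y = (0.002632 − j0.02968) S
|Y| = 0.02980 S → |Z| = 1/|Y| = 33.56 Ω, ∠Z = −∠Y = 84.93°
I = V/|Z| = 4.559 A
P = VI cos φ = 153 × 4.559 × cos(84.93°) = 61.60 W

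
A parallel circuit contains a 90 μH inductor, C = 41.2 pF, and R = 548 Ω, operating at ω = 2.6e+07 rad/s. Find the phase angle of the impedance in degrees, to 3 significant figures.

X_L = ωL = 2340 Ω
X_C = 1/(ωC) = 934 Ω
Parallel: admittances add. Y = 1/R + 1/(jωL) + jωC
Y = (0.00182 + j0.000644) S
|Y| = 0.00194 S → |Z| = 1/|Y| = 517 Ω, ∠Z = −∠Y = -19.4°

-19.4°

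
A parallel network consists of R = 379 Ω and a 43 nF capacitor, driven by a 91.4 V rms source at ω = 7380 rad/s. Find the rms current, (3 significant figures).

243 mA

X_C = 1/(ωC) = 3150 Ω
Parallel: admittances add. Y = 1/R + jωC
Y = (0.00264 + j0.000317) S
|Y| = 0.00266 S → |Z| = 1/|Y| = 376 Ω, ∠Z = −∠Y = -6.86°
I = V/|Z| = 91.4/376 = 243 mA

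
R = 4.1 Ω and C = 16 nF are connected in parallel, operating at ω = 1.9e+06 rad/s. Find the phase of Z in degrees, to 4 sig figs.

X_C = 1/(ωC) = 32.89 Ω
Parallel: admittances add. Y = 1/R + jωC
Y = (0.2439 + j0.03040) S
|Y| = 0.2458 S → |Z| = 1/|Y| = 4.069 Ω, ∠Z = −∠Y = -7.105°

-7.105°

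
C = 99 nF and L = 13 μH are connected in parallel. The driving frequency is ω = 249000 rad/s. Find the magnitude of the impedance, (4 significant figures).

X_L = ωL = 3.237 Ω
X_C = 1/(ωC) = 40.57 Ω
Parallel: admittances add. Y = 1/(jωL) + jωC
Y = (0 − j0.2843) S
|Y| = 0.2843 S → |Z| = 1/|Y| = 3.518 Ω, ∠Z = −∠Y = 90.00°

3.518 Ω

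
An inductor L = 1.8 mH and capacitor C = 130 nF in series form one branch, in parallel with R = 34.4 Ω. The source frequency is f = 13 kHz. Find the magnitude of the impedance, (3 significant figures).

28.8 Ω

ω = 2πf = 81680 rad/s
X_L = ωL = 147 Ω
X_C = 1/(ωC) = 94.2 Ω
Branch 1: Z₁ = R = 34.4 Ω
Branch 2 (series LC): Z₂ = j(X_L − X_C) = j52.9 Ω
Parallel: Z = Z₁Z₂/(Z₁+Z₂), |Z| = 28.8 Ω, ∠Z = 33.1°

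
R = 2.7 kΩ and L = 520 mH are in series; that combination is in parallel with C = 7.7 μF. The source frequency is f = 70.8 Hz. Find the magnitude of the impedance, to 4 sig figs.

ω = 2πf = 444.8 rad/s
X_L = ωL = 231.3 Ω
X_C = 1/(ωC) = 291.9 Ω
Branch 1 (R+jX_L): Z₁ = 2700 + j231.3 Ω, |Z₁| = 2710 Ω
Branch 2 (−jX_C): Z₂ = −j291.9 Ω
Parallel: Z = Z₁Z₂/(Z₁+Z₂), |Z| = 292.9 Ω, ∠Z = -83.82°

292.9 Ω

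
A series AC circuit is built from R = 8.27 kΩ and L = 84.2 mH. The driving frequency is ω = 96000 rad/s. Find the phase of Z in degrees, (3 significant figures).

44.3°

X_L = ωL = 8080 Ω
Z = 8270 + j8080 Ω
|Z| = √(8270² + 8080²) = 11600 Ω
∠Z = arctan(8080/8270) = 44.3°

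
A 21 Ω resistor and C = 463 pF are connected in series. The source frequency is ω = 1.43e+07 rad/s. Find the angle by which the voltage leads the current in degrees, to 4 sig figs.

-82.08°

X_C = 1/(ωC) = 151.0 Ω
Z = 21.00 − j151.0 Ω
|Z| = √(21.00² + 151.0²) = 152.5 Ω
∠Z = arctan(-151.0/21.00) = -82.08°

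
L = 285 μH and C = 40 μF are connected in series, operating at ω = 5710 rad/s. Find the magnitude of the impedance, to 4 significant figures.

2.751 Ω

X_L = ωL = 1.627 Ω
X_C = 1/(ωC) = 4.378 Ω
Net reactance X = X_L − X_C = -2.751 Ω
Z = − j2.751 Ω
|Z| = √(0² + 2.751²) = 2.751 Ω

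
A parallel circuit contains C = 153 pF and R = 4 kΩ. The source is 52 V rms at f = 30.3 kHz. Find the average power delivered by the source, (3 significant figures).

676 mW

ω = 2πf = 190400 rad/s
X_C = 1/(ωC) = 34300 Ω
Parallel: admittances add. Y = 1/R + jωC
Y = (0.000250 + j2.91e-05) S
|Y| = 0.000252 S → |Z| = 1/|Y| = 3970 Ω, ∠Z = −∠Y = -6.65°
I = V/|Z| = 13.1 mA
P = VI cos φ = 52 × 0.0131 × cos(-6.65°) = 676 mW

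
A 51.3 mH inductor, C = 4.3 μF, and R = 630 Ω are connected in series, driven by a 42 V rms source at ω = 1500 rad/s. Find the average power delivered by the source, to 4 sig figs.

2.758 W

X_L = ωL = 76.95 Ω
X_C = 1/(ωC) = 155.0 Ω
Net reactance X = X_L − X_C = -78.09 Ω
Z = 630.0 − j78.09 Ω
|Z| = √(630.0² + 78.09²) = 634.8 Ω
∠Z = arctan(-78.09/630.0) = -7.066°
I = V/|Z| = 66.16 mA
P = VI cos φ = 42 × 0.06616 × cos(-7.066°) = 2.758 W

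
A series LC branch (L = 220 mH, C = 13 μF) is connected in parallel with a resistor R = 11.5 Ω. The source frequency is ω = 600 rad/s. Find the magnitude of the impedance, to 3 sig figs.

3.60 Ω

X_L = ωL = 132 Ω
X_C = 1/(ωC) = 128 Ω
Branch 1: Z₁ = R = 11.5 Ω
Branch 2 (series LC): Z₂ = j(X_L − X_C) = j3.79 Ω
Parallel: Z = Z₁Z₂/(Z₁+Z₂), |Z| = 3.60 Ω, ∠Z = 71.7°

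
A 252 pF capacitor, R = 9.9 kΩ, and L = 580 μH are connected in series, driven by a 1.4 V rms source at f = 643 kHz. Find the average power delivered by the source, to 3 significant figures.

ω = 2πf = 4.04e+06 rad/s
X_L = ωL = 2340 Ω
X_C = 1/(ωC) = 982 Ω
Net reactance X = X_L − X_C = 1360 Ω
Z = 9900 + j1360 Ω
|Z| = √(9900² + 1360²) = 9990 Ω
∠Z = arctan(1360/9900) = 7.83°
I = V/|Z| = 140 μA
P = VI cos φ = 1.4 × 0.000140 × cos(7.83°) = 194 μW

194 μW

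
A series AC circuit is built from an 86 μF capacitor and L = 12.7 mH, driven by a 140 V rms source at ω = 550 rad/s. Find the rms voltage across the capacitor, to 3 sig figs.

X_L = ωL = 6.98 Ω
X_C = 1/(ωC) = 21.1 Ω
Net reactance X = X_L − X_C = -14.2 Ω
Z = − j14.2 Ω
|Z| = √(0² + 14.2²) = 14.2 Ω
I = V/|Z| = 9.89 A
V_C = I·|Z_C| = 9.89 × 21.1 = 209 V

209 V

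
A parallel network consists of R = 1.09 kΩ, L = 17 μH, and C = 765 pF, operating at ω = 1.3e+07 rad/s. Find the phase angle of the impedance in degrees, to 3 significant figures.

X_L = ωL = 221 Ω
X_C = 1/(ωC) = 101 Ω
Parallel: admittances add. Y = 1/R + 1/(jωL) + jωC
Y = (0.000917 + j0.00542) S
|Y| = 0.00550 S → |Z| = 1/|Y| = 182 Ω, ∠Z = −∠Y = -80.4°

-80.4°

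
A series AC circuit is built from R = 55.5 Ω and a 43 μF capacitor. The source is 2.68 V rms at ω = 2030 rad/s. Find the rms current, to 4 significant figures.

X_C = 1/(ωC) = 11.46 Ω
Z = 55.50 − j11.46 Ω
|Z| = √(55.50² + 11.46²) = 56.67 Ω
I = V/|Z| = 2.68/56.67 = 47.29 mA

47.29 mA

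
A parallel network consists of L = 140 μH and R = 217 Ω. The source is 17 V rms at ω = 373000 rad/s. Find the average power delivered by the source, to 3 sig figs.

1.33 W

X_L = ωL = 52.2 Ω
Parallel: admittances add. Y = 1/R + 1/(jωL)
Y = (0.00461 − j0.0191) S
|Y| = 0.0197 S → |Z| = 1/|Y| = 50.8 Ω, ∠Z = −∠Y = 76.5°
I = V/|Z| = 335 mA
P = VI cos φ = 17 × 0.335 × cos(76.5°) = 1.33 W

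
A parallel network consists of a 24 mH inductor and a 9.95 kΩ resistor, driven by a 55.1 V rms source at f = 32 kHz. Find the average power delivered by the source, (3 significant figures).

ω = 2πf = 201100 rad/s
X_L = ωL = 4830 Ω
Parallel: admittances add. Y = 1/R + 1/(jωL)
Y = (0.000101 − j0.000207) S
|Y| = 0.000230 S → |Z| = 1/|Y| = 4340 Ω, ∠Z = −∠Y = 64.1°
I = V/|Z| = 12.7 mA
P = VI cos φ = 55.1 × 0.0127 × cos(64.1°) = 305 mW

305 mW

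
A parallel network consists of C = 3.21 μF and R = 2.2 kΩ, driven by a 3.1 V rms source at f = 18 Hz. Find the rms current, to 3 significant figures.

1.80 mA

ω = 2πf = 113.1 rad/s
X_C = 1/(ωC) = 2750 Ω
Parallel: admittances add. Y = 1/R + jωC
Y = (0.000455 + j0.000363) S
|Y| = 0.000582 S → |Z| = 1/|Y| = 1720 Ω, ∠Z = −∠Y = -38.6°
I = V/|Z| = 3.1/1720 = 1.80 mA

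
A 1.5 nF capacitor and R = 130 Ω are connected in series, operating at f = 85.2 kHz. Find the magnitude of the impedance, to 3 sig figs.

1250 Ω

ω = 2πf = 535300 rad/s
X_C = 1/(ωC) = 1250 Ω
Z = 130 − j1250 Ω
|Z| = √(130² + 1250²) = 1250 Ω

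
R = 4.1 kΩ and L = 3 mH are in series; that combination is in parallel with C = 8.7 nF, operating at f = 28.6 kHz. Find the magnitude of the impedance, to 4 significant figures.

ω = 2πf = 179700 rad/s
X_L = ωL = 539.1 Ω
X_C = 1/(ωC) = 639.6 Ω
Branch 1 (R+jX_L): Z₁ = 4100 + j539.1 Ω, |Z₁| = 4135 Ω
Branch 2 (−jX_C): Z₂ = −j639.6 Ω
Parallel: Z = Z₁Z₂/(Z₁+Z₂), |Z| = 645.0 Ω, ∠Z = -81.10°

645.0 Ω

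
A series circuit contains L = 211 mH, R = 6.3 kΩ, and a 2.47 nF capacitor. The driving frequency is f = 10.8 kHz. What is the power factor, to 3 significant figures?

ω = 2πf = 67860 rad/s
X_L = ωL = 14300 Ω
X_C = 1/(ωC) = 5970 Ω
Net reactance X = X_L − X_C = 8350 Ω
Z = 6300 + j8350 Ω
|Z| = √(6300² + 8350²) = 10500 Ω
∠Z = arctan(8350/6300) = 53.0°
cos φ = cos(53.0°) = 0.602

0.602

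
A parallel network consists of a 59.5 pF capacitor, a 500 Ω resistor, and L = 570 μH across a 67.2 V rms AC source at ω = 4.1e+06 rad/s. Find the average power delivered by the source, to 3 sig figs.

X_L = ωL = 2340 Ω
X_C = 1/(ωC) = 4100 Ω
Parallel: admittances add. Y = 1/R + 1/(jωL) + jωC
Y = (0.00200 − j0.000184) S
|Y| = 0.00201 S → |Z| = 1/|Y| = 498 Ω, ∠Z = −∠Y = 5.25°
I = V/|Z| = 135 mA
P = VI cos φ = 67.2 × 0.135 × cos(5.25°) = 9.03 W

9.03 W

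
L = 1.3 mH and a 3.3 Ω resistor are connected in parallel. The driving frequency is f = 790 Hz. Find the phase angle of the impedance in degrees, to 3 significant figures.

ω = 2πf = 4964 rad/s
X_L = ωL = 6.45 Ω
Parallel: admittances add. Y = 1/R + 1/(jωL)
Y = (0.303 − j0.155) S
|Y| = 0.340 S → |Z| = 1/|Y| = 2.94 Ω, ∠Z = −∠Y = 27.1°

27.1°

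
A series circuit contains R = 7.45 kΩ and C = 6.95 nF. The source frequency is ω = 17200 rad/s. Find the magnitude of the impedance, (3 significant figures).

11200 Ω

X_C = 1/(ωC) = 8370 Ω
Z = 7450 − j8370 Ω
|Z| = √(7450² + 8370²) = 11200 Ω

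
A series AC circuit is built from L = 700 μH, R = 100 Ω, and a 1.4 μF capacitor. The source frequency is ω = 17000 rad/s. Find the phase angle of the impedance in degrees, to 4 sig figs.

-16.76°

X_L = ωL = 11.90 Ω
X_C = 1/(ωC) = 42.02 Ω
Net reactance X = X_L − X_C = -30.12 Ω
Z = 100.0 − j30.12 Ω
|Z| = √(100.0² + 30.12²) = 104.4 Ω
∠Z = arctan(-30.12/100.0) = -16.76°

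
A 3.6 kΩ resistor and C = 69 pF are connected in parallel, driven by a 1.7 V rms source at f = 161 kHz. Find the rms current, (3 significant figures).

487 μA

ω = 2πf = 1.012e+06 rad/s
X_C = 1/(ωC) = 14300 Ω
Parallel: admittances add. Y = 1/R + jωC
Y = (0.000278 + j6.98e-05) S
|Y| = 0.000286 S → |Z| = 1/|Y| = 3490 Ω, ∠Z = −∠Y = -14.1°
I = V/|Z| = 1.7/3490 = 487 μA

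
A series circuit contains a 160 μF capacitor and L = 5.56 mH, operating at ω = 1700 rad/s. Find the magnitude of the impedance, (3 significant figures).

X_L = ωL = 9.45 Ω
X_C = 1/(ωC) = 3.68 Ω
Net reactance X = X_L − X_C = 5.78 Ω
Z = j5.78 Ω
|Z| = √(0² + 5.78²) = 5.78 Ω

5.78 Ω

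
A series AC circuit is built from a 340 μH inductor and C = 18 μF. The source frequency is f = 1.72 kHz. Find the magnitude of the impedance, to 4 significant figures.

ω = 2πf = 10810 rad/s
X_L = ωL = 3.674 Ω
X_C = 1/(ωC) = 5.141 Ω
Net reactance X = X_L − X_C = -1.466 Ω
Z = − j1.466 Ω
|Z| = √(0² + 1.466²) = 1.466 Ω

1.466 Ω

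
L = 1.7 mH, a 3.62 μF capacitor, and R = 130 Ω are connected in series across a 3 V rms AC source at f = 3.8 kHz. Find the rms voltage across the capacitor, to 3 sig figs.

0.261 V

ω = 2πf = 23880 rad/s
X_L = ωL = 40.6 Ω
X_C = 1/(ωC) = 11.6 Ω
Net reactance X = X_L − X_C = 29.0 Ω
Z = 130 + j29.0 Ω
|Z| = √(130² + 29.0²) = 133 Ω
I = V/|Z| = 22.5 mA
V_C = I·|Z_C| = 0.0225 × 11.6 = 0.261 V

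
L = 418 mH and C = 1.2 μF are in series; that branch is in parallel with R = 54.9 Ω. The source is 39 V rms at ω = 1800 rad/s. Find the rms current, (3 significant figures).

723 mA

X_L = ωL = 752 Ω
X_C = 1/(ωC) = 463 Ω
Branch 1: Z₁ = R = 54.9 Ω
Branch 2 (series LC): Z₂ = j(X_L − X_C) = j289 Ω
Parallel: Z = Z₁Z₂/(Z₁+Z₂), |Z| = 53.9 Ω, ∠Z = 10.7°
I = V/|Z| = 39/53.9 = 723 mA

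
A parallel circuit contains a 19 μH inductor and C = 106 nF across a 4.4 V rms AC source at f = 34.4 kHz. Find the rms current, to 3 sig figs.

971 mA

ω = 2πf = 216100 rad/s
X_L = ωL = 4.11 Ω
X_C = 1/(ωC) = 43.6 Ω
Parallel: admittances add. Y = 1/(jωL) + jωC
Y = (0 − j0.221) S
|Y| = 0.221 S → |Z| = 1/|Y| = 4.53 Ω, ∠Z = −∠Y = 90.0°
I = V/|Z| = 4.4/4.53 = 971 mA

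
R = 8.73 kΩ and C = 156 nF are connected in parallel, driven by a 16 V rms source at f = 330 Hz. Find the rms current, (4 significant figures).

ω = 2πf = 2073 rad/s
X_C = 1/(ωC) = 3092 Ω
Parallel: admittances add. Y = 1/R + jωC
Y = (0.0001145 + j0.0003235) S
|Y| = 0.0003431 S → |Z| = 1/|Y| = 2914 Ω, ∠Z = −∠Y = -70.50°
I = V/|Z| = 16/2914 = 5.490 mA

5.490 mA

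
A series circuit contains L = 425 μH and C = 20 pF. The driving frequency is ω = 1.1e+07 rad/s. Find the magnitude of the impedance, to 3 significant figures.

130 Ω

X_L = ωL = 4680 Ω
X_C = 1/(ωC) = 4550 Ω
Net reactance X = X_L − X_C = 130 Ω
Z = j130 Ω
|Z| = √(0² + 130²) = 130 Ω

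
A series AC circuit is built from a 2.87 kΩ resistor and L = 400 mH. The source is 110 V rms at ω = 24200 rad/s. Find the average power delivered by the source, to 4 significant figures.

340.7 mW

X_L = ωL = 9680 Ω
Z = 2870 + j9680 Ω
|Z| = √(2870² + 9680²) = 10100 Ω
∠Z = arctan(9680/2870) = 73.49°
I = V/|Z| = 10.89 mA
P = VI cos φ = 110 × 0.01089 × cos(73.49°) = 340.7 mW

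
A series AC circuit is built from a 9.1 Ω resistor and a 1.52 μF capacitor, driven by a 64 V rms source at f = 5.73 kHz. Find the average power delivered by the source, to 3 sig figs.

ω = 2πf = 36000 rad/s
X_C = 1/(ωC) = 18.3 Ω
Z = 9.10 − j18.3 Ω
|Z| = √(9.10² + 18.3²) = 20.4 Ω
∠Z = arctan(-18.3/9.10) = -63.5°
I = V/|Z| = 3.14 A
P = VI cos φ = 64 × 3.14 × cos(-63.5°) = 89.4 W

89.4 W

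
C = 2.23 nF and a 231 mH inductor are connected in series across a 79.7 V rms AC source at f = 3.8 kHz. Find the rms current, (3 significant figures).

6.01 mA

ω = 2πf = 23880 rad/s
X_L = ωL = 5520 Ω
X_C = 1/(ωC) = 18800 Ω
Net reactance X = X_L − X_C = -13300 Ω
Z = − j13300 Ω
|Z| = √(0² + 13300²) = 13300 Ω
I = V/|Z| = 79.7/13300 = 6.01 mA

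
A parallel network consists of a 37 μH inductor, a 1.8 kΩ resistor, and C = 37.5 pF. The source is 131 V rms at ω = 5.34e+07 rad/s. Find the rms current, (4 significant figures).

X_L = ωL = 1976 Ω
X_C = 1/(ωC) = 499.4 Ω
Parallel: admittances add. Y = 1/R + 1/(jωL) + jωC
Y = (0.0005556 + j0.001496) S
|Y| = 0.001596 S → |Z| = 1/|Y| = 626.5 Ω, ∠Z = −∠Y = -69.63°
I = V/|Z| = 131/626.5 = 209.1 mA

209.1 mA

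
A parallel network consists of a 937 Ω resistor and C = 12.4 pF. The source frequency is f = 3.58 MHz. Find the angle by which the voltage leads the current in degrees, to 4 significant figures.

ω = 2πf = 2.249e+07 rad/s
X_C = 1/(ωC) = 3585 Ω
Parallel: admittances add. Y = 1/R + jωC
Y = (0.001067 + j0.0002789) S
|Y| = 0.001103 S → |Z| = 1/|Y| = 906.6 Ω, ∠Z = −∠Y = -14.65°

-14.65°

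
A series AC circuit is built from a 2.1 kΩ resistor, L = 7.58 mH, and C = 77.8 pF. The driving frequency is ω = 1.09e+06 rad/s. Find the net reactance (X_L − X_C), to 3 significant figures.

-3530 Ω

X_L = ωL = 8260 Ω
X_C = 1/(ωC) = 11800 Ω
X = 8260 − 11800 = -3530 Ω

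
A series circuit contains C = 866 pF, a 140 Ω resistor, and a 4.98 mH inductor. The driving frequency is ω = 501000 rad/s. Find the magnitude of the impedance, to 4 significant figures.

X_L = ωL = 2495 Ω
X_C = 1/(ωC) = 2305 Ω
Net reactance X = X_L − X_C = 190.1 Ω
Z = 140.0 + j190.1 Ω
|Z| = √(140.0² + 190.1²) = 236.1 Ω

236.1 Ω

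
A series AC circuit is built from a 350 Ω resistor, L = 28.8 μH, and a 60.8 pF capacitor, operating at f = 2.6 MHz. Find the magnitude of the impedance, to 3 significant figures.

640 Ω

ω = 2πf = 1.634e+07 rad/s
X_L = ωL = 470 Ω
X_C = 1/(ωC) = 1010 Ω
Net reactance X = X_L − X_C = -536 Ω
Z = 350 − j536 Ω
|Z| = √(350² + 536²) = 640 Ω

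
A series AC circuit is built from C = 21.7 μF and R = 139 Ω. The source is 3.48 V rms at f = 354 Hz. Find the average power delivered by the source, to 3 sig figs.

85.2 mW

ω = 2πf = 2224 rad/s
X_C = 1/(ωC) = 20.7 Ω
Z = 139 − j20.7 Ω
|Z| = √(139² + 20.7²) = 141 Ω
∠Z = arctan(-20.7/139) = -8.48°
I = V/|Z| = 24.8 mA
P = VI cos φ = 3.48 × 0.0248 × cos(-8.48°) = 85.2 mW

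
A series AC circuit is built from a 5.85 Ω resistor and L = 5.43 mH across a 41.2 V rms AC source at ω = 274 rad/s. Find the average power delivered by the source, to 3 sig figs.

X_L = ωL = 1.49 Ω
Z = 5.85 + j1.49 Ω
|Z| = √(5.85² + 1.49²) = 6.04 Ω
∠Z = arctan(1.49/5.85) = 14.3°
I = V/|Z| = 6.83 A
P = VI cos φ = 41.2 × 6.83 × cos(14.3°) = 273 W

273 W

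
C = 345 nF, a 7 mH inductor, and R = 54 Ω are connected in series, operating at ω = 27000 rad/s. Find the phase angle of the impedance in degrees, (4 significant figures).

56.52°

X_L = ωL = 189.0 Ω
X_C = 1/(ωC) = 107.4 Ω
Net reactance X = X_L − X_C = 81.65 Ω
Z = 54.00 + j81.65 Ω
|Z| = √(54.00² + 81.65²) = 97.89 Ω
∠Z = arctan(81.65/54.00) = 56.52°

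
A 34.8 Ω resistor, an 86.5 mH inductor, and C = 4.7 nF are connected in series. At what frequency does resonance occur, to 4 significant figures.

7.893 kHz

ω₀ = 1/√(LC) = 1/√(0.0865 × 4.7e-09) = 49600 rad/s
f₀ = ω₀/(2π) = 7.893 kHz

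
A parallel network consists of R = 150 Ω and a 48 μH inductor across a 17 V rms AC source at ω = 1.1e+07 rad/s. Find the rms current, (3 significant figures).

118 mA

X_L = ωL = 528 Ω
Parallel: admittances add. Y = 1/R + 1/(jωL)
Y = (0.00667 − j0.00189) S
|Y| = 0.00693 S → |Z| = 1/|Y| = 144 Ω, ∠Z = −∠Y = 15.9°
I = V/|Z| = 17/144 = 118 mA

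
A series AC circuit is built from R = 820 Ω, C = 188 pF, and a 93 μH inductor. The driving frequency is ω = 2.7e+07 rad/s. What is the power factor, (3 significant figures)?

X_L = ωL = 2510 Ω
X_C = 1/(ωC) = 197 Ω
Net reactance X = X_L − X_C = 2310 Ω
Z = 820 + j2310 Ω
|Z| = √(820² + 2310²) = 2450 Ω
∠Z = arctan(2310/820) = 70.5°
cos φ = cos(70.5°) = 0.334

0.334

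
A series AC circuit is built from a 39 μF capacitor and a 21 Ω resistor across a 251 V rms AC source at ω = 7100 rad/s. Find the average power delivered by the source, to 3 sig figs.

X_C = 1/(ωC) = 3.61 Ω
Z = 21.0 − j3.61 Ω
|Z| = √(21.0² + 3.61²) = 21.3 Ω
∠Z = arctan(-3.61/21.0) = -9.76°
I = V/|Z| = 11.8 A
P = VI cos φ = 251 × 11.8 × cos(-9.76°) = 2.91 kW

2.91 kW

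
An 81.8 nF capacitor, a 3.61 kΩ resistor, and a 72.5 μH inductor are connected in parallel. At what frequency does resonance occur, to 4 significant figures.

65.35 kHz

ω₀ = 1/√(LC) = 1/√(7.25e-05 × 8.18e-08) = 410600 rad/s
f₀ = ω₀/(2π) = 65.35 kHz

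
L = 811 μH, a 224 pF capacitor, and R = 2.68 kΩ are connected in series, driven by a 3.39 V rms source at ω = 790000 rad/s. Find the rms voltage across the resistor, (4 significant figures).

X_L = ωL = 640.7 Ω
X_C = 1/(ωC) = 5651 Ω
Net reactance X = X_L − X_C = -5010 Ω
Z = 2680 − j5010 Ω
|Z| = √(2680² + 5010²) = 5682 Ω
I = V/|Z| = 596.6 μA
V_R = I·|Z_R| = 0.0005966 × 2680 = 1.599 V

1.599 V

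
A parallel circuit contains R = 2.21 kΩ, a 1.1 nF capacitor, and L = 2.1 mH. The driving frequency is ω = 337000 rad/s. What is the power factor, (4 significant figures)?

0.3982

X_L = ωL = 707.7 Ω
X_C = 1/(ωC) = 2698 Ω
Parallel: admittances add. Y = 1/R + 1/(jωL) + jωC
Y = (0.0004525 − j0.001042) S
|Y| = 0.001136 S → |Z| = 1/|Y| = 880.0 Ω, ∠Z = −∠Y = 66.53°
cos φ = cos(66.53°) = 0.3982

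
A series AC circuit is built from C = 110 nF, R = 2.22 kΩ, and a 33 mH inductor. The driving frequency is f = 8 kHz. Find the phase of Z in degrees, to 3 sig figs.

33.7°

ω = 2πf = 50270 rad/s
X_L = ωL = 1660 Ω
X_C = 1/(ωC) = 181 Ω
Net reactance X = X_L − X_C = 1480 Ω
Z = 2220 + j1480 Ω
|Z| = √(2220² + 1480²) = 2670 Ω
∠Z = arctan(1480/2220) = 33.7°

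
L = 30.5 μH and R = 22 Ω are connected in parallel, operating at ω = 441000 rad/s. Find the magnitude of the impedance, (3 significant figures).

11.5 Ω

X_L = ωL = 13.5 Ω
Parallel: admittances add. Y = 1/R + 1/(jωL)
Y = (0.0455 − j0.0743) S
|Y| = 0.0871 S → |Z| = 1/|Y| = 11.5 Ω, ∠Z = −∠Y = 58.6°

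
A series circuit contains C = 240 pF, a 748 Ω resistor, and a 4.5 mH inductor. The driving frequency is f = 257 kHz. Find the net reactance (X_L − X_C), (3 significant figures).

ω = 2πf = 1.615e+06 rad/s
X_L = ωL = 7270 Ω
X_C = 1/(ωC) = 2580 Ω
X = 7270 − 2580 = 4690 Ω

4690 Ω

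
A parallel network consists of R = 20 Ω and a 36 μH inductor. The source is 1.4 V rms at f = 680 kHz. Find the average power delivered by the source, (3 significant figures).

ω = 2πf = 4.273e+06 rad/s
X_L = ωL = 154 Ω
Parallel: admittances add. Y = 1/R + 1/(jωL)
Y = (0.0500 − j0.00650) S
|Y| = 0.0504 S → |Z| = 1/|Y| = 19.8 Ω, ∠Z = −∠Y = 7.41°
I = V/|Z| = 70.6 mA
P = VI cos φ = 1.4 × 0.0706 × cos(7.41°) = 98.0 mW

98.0 mW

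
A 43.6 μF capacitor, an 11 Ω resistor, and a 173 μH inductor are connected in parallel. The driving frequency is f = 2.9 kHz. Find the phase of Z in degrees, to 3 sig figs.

-79.2°

ω = 2πf = 18220 rad/s
X_L = ωL = 3.15 Ω
X_C = 1/(ωC) = 1.26 Ω
Parallel: admittances add. Y = 1/R + 1/(jωL) + jωC
Y = (0.0909 + j0.477) S
|Y| = 0.486 S → |Z| = 1/|Y| = 2.06 Ω, ∠Z = −∠Y = -79.2°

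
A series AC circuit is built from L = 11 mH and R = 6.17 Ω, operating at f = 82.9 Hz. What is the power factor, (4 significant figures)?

ω = 2πf = 520.9 rad/s
X_L = ωL = 5.730 Ω
Z = 6.170 + j5.730 Ω
|Z| = √(6.170² + 5.730²) = 8.420 Ω
∠Z = arctan(5.730/6.170) = 42.88°
cos φ = cos(42.88°) = 0.7328

0.7328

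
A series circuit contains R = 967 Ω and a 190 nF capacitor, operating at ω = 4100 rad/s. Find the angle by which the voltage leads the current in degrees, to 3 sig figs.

X_C = 1/(ωC) = 1280 Ω
Z = 967 − j1280 Ω
|Z| = √(967² + 1280²) = 1610 Ω
∠Z = arctan(-1280/967) = -53.0°

-53.0°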